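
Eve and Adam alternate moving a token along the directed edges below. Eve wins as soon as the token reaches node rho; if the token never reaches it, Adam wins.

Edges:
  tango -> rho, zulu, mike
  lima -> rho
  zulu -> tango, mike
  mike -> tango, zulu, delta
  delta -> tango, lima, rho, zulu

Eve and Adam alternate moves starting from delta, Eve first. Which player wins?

Eve

Track states (vertex, player-to-move).
A0 = {(rho,Eve), (rho,Adam)}
A1: add {(tango,Eve), (lima,Eve), (lima,Adam), (delta,Eve)}.
(delta,Eve) ∈ A1 ⇒ Eve forces the target.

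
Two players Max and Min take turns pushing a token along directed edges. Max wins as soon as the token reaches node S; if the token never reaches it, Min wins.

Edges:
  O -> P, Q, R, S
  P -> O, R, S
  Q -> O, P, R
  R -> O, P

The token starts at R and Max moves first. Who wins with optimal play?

Min

Track states (vertex, player-to-move).
A0 = {(S,Max), (S,Min)}
A1: add {(O,Max), (P,Max)}.
A2: add {(R,Min)}.
A3: add {(Q,Max)}.
A4 = A3; e.g. (O,Min) stays out. (R,Max) never enters ⇒ Min avoids the target.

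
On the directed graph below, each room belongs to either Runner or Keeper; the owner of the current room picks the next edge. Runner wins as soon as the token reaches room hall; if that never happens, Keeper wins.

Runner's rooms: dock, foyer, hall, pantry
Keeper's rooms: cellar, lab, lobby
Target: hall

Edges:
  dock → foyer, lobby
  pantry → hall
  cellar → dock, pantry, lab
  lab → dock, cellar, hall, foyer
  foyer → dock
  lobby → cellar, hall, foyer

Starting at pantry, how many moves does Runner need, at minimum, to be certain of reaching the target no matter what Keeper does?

1

A0 = {hall}
A1: add {pantry} — pantry (Runner) has pantry→hall.
A2 = A1; e.g. dock (Runner) has no edge into A1. Fixed point.
pantry enters the attractor at level 1, so Runner can force the target in 1 move from there.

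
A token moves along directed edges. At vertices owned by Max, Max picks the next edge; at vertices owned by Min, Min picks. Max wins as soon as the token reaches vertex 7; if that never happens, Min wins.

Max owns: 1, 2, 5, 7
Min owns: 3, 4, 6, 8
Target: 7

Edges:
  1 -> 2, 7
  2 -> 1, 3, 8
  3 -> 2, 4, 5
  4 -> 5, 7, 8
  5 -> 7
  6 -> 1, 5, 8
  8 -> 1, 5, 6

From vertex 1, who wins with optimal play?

A0 = {7}
A1: add {1, 5} — 1 (Max) has 1→7; 5 (Max) has 5→7.
1 ∈ A1, so Max can force the target.

Max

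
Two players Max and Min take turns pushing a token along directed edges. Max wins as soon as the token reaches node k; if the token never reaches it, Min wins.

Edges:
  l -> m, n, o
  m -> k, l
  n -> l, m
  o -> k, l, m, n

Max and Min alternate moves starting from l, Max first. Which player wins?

Track states (vertex, player-to-move).
A0 = {(k,Max), (k,Min)}
A1: add {(m,Max), (o,Max)}.
A2 = A1; e.g. (l,Max) stays out. (l,Max) never enters ⇒ Min avoids the target.

Min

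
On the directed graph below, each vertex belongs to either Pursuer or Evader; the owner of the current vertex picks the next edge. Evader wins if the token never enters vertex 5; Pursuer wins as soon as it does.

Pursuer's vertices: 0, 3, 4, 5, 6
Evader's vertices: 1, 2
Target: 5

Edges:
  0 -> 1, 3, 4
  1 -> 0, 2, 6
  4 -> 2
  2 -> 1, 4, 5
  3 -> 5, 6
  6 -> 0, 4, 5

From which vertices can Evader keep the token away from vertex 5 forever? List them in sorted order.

1, 2, 4

A0 = {5}
A1: add {3, 6} — 3 (Pursuer) has 3→5; 6 (Pursuer) has 6→5.
A2: add {0} — 0 (Pursuer) has 0→3.
A3 = A2; e.g. 1 (Evader) can still go to 2. Fixed point.
Pursuer's attractor = {0, 3, 5, 6}; Evader avoids the target exactly from the complement.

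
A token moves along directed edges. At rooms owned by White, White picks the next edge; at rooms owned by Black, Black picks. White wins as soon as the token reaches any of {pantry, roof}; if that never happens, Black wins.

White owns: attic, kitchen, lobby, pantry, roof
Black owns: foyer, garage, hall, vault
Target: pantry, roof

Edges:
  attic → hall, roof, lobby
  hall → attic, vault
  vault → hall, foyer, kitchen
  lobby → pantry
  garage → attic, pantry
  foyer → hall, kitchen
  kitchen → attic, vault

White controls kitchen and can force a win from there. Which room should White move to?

attic

A0 = {pantry, roof}
A1: add {attic, lobby} — attic (White) has attic→roof; lobby (White) has lobby→pantry.
A2: add {garage, kitchen} — garage (Black): all of {attic, pantry} already in; kitchen (White) has kitchen→attic.
A3 = A2; e.g. hall (Black) can still go to vault. Fixed point.
From kitchen, successor attic is in the attractor (rank 1); the other successor vault is not.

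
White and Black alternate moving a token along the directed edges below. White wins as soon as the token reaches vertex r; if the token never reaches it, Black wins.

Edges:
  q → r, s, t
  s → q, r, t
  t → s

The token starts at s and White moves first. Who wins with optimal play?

Track states (vertex, player-to-move).
A0 = {(r,White), (r,Black)}
A1: add {(q,White), (s,White)}.
(s,White) ∈ A1 ⇒ White forces the target.

White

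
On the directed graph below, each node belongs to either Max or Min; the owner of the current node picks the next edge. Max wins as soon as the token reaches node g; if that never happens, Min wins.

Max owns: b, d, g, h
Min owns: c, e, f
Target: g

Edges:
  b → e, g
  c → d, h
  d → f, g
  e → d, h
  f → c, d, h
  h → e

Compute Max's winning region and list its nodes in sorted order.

b, d, g

A0 = {g}
A1: add {b, d} — b (Max) has b→g; d (Max) has d→g.
A2 = A1; e.g. c (Min) can still go to h. Fixed point.
Max's winning region = {b, d, g}.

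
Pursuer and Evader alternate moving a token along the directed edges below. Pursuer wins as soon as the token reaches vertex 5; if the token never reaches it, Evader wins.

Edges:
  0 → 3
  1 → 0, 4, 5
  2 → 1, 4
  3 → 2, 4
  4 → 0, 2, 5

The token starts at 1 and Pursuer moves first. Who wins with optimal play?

Track states (vertex, player-to-move).
A0 = {(5,Pursuer), (5,Evader)}
A1: add {(1,Pursuer), (4,Pursuer)}.
(1,Pursuer) ∈ A1 ⇒ Pursuer forces the target.

Pursuer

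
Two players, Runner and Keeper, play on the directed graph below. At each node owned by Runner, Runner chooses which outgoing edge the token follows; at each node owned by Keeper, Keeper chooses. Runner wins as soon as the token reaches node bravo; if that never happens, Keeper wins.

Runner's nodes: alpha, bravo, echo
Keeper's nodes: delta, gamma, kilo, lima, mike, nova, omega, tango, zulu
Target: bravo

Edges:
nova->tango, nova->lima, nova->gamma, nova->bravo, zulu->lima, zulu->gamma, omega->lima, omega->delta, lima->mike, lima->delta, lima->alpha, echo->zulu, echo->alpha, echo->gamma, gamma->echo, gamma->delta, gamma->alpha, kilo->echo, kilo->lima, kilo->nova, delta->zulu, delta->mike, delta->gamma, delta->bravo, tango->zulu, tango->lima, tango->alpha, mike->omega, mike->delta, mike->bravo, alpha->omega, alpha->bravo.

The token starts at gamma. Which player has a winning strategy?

Keeper

A0 = {bravo}
A1: add {alpha} — alpha (Runner) has alpha→bravo.
A2: add {echo} — echo (Runner) has echo→alpha.
A3 = A2; e.g. zulu (Keeper) can still go to lima. Fixed point.
gamma never enters the attractor, so Keeper can avoid the target forever.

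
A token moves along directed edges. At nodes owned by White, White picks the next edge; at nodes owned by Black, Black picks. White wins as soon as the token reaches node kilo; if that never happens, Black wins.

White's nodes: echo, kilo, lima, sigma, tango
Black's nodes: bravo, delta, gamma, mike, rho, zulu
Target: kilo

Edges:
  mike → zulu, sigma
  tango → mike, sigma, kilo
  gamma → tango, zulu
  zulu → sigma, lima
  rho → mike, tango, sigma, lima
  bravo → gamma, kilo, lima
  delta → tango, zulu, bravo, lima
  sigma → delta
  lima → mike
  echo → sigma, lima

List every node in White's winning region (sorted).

A0 = {kilo}
A1: add {tango} — tango (White) has tango→kilo.
A2 = A1; e.g. mike (Black) can still go to zulu. Fixed point.
White's winning region = {kilo, tango}.

kilo, tango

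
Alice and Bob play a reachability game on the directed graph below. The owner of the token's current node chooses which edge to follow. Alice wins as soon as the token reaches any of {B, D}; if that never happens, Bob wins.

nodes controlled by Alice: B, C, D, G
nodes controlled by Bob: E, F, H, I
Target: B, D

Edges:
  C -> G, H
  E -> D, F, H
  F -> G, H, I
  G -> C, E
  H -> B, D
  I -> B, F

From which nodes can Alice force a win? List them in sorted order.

B, C, D, G, H

A0 = {B, D}
A1: add {H} — H (Bob): all of {B, D} already in.
A2: add {C} — C (Alice) has C→H.
A3: add {G} — G (Alice) has G→C.
A4 = A3; e.g. E (Bob) can still go to F. Fixed point.
Alice's winning region = {B, C, D, G, H}.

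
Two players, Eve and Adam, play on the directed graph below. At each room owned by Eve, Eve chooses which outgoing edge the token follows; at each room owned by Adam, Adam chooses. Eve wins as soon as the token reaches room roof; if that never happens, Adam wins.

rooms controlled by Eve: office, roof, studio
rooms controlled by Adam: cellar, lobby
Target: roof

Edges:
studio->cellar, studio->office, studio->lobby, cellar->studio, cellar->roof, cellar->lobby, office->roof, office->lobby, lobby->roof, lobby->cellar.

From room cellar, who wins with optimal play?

Adam

A0 = {roof}
A1: add {office} — office (Eve) has office→roof.
A2: add {studio} — studio (Eve) has studio→office.
A3 = A2; e.g. cellar (Adam) can still go to lobby. Fixed point.
cellar never enters the attractor, so Adam can avoid the target forever.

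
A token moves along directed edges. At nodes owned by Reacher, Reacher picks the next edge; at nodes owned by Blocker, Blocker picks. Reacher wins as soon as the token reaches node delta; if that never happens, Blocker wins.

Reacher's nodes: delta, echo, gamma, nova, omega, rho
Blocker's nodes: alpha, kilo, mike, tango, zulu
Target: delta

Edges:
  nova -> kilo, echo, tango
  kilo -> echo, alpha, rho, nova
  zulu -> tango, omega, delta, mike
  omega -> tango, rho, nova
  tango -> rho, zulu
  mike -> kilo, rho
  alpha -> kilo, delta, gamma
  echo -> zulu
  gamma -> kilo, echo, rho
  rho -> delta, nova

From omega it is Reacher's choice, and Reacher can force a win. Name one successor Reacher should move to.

rho

A0 = {delta}
A1: add {rho} — rho (Reacher) has rho→delta.
A2: add {gamma, omega} — omega (Reacher) has omega→rho; gamma (Reacher) has gamma→rho.
A3 = A2; e.g. kilo (Blocker) can still go to echo. Fixed point.
From omega, successor rho is in the attractor (rank 1); the other successors nova, tango are not.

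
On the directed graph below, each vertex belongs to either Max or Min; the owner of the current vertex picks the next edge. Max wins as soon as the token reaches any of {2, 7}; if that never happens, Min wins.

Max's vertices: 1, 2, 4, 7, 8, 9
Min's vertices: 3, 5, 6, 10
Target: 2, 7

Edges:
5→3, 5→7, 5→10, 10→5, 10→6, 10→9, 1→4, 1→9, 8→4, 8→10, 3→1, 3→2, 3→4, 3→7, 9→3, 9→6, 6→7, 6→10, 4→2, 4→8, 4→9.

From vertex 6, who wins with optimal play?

A0 = {2, 7}
A1: add {4} — 4 (Max) has 4→2.
A2: add {1, 8} — 1 (Max) has 1→4; 8 (Max) has 8→4.
A3: add {3} — 3 (Min): all of {1, 2, 4, 7} already in.
A4: add {9} — 9 (Max) has 9→3.
A5 = A4; e.g. 5 (Min) can still go to 10. Fixed point.
6 never enters the attractor, so Min can avoid the target forever.

Min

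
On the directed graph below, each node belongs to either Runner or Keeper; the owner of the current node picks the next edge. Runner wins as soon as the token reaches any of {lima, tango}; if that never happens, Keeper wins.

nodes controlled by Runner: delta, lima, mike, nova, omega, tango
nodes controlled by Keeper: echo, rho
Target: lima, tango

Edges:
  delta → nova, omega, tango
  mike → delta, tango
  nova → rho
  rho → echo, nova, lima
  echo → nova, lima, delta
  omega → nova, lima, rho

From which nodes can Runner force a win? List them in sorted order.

delta, lima, mike, omega, tango

A0 = {lima, tango}
A1: add {delta, mike, omega} — mike (Runner) has mike→tango; delta (Runner) has delta→tango; omega (Runner) has omega→lima.
A2 = A1; e.g. echo (Keeper) can still go to nova. Fixed point.
Runner's winning region = {delta, lima, mike, omega, tango}.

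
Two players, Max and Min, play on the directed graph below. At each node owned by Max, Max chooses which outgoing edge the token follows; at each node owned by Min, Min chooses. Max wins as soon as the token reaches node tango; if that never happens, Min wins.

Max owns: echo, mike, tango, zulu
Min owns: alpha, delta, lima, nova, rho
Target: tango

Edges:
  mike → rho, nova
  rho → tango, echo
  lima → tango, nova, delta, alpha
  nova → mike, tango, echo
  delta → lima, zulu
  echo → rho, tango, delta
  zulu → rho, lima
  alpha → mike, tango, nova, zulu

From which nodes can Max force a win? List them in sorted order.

alpha, echo, mike, nova, rho, tango, zulu

A0 = {tango}
A1: add {echo} — echo (Max) has echo→tango.
A2: add {rho} — rho (Min): all of {tango, echo} already in.
A3: add {mike, zulu} — mike (Max) has mike→rho; zulu (Max) has zulu→rho.
A4: add {nova} — nova (Min): all of {mike, tango, echo} already in.
A5: add {alpha} — alpha (Min): all of {mike, tango, nova, zulu} already in.
A6 = A5; e.g. lima (Min) can still go to delta. Fixed point.
Max's winning region = {alpha, echo, mike, nova, rho, tango, zulu}.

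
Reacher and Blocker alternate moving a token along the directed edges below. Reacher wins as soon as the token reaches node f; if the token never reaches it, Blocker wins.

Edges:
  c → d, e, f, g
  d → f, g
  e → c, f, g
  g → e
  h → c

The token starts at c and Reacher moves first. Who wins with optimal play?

Reacher

Track states (vertex, player-to-move).
A0 = {(f,Reacher), (f,Blocker)}
A1: add {(c,Reacher), (d,Reacher), (e,Reacher)}.
(c,Reacher) ∈ A1 ⇒ Reacher forces the target.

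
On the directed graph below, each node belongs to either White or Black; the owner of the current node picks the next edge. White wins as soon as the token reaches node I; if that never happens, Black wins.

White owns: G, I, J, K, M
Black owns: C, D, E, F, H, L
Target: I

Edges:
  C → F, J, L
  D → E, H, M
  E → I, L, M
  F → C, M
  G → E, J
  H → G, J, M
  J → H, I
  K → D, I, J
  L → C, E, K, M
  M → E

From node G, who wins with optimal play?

White

A0 = {I}
A1: add {J, K} — J (White) has J→I; K (White) has K→I.
A2: add {G} — G (White) has G→J.
A3 = A2; e.g. C (Black) can still go to F. Fixed point.
G ∈ A2, so White can force the target.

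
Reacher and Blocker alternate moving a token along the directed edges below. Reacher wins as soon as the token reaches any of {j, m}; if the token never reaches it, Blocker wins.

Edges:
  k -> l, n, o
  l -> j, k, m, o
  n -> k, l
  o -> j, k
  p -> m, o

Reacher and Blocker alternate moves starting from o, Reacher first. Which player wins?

Reacher

Track states (vertex, player-to-move).
A0 = {(j,Reacher), (j,Blocker), (m,Reacher), (m,Blocker)}
A1: add {(l,Reacher), (o,Reacher), (p,Reacher)}.
(o,Reacher) ∈ A1 ⇒ Reacher forces the target.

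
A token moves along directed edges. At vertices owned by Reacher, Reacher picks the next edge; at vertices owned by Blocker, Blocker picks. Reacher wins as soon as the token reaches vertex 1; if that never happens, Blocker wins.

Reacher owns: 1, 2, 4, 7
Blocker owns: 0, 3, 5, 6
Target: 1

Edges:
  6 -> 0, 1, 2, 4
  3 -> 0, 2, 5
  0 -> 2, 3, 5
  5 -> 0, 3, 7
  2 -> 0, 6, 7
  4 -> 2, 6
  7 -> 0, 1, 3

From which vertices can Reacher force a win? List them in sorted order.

A0 = {1}
A1: add {7} — 7 (Reacher) has 7→1.
A2: add {2} — 2 (Reacher) has 2→7.
A3: add {4} — 4 (Reacher) has 4→2.
A4 = A3; e.g. 0 (Blocker) can still go to 3. Fixed point.
Reacher's winning region = {1, 2, 4, 7}.

1, 2, 4, 7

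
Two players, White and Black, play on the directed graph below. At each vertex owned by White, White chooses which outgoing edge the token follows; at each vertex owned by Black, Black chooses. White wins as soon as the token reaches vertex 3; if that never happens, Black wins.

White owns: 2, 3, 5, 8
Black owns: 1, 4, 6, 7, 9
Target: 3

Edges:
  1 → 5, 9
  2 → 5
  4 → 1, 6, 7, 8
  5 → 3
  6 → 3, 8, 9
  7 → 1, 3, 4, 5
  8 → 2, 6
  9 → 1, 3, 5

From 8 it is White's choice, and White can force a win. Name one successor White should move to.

A0 = {3}
A1: add {5} — 5 (White) has 5→3.
A2: add {2} — 2 (White) has 2→5.
A3: add {8} — 8 (White) has 8→2.
A4 = A3; e.g. 1 (Black) can still go to 9. Fixed point.
From 8, successor 2 is in the attractor (rank 2); the other successor 6 is not.

2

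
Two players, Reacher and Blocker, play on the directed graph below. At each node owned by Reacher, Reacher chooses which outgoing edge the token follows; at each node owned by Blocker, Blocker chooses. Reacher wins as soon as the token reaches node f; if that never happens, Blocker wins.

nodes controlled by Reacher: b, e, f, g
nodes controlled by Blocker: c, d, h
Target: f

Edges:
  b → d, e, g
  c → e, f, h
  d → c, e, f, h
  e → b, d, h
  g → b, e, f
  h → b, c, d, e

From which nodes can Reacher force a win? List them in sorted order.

b, e, f, g

A0 = {f}
A1: add {g} — g (Reacher) has g→f.
A2: add {b} — b (Reacher) has b→g.
A3: add {e} — e (Reacher) has e→b.
A4 = A3; e.g. c (Blocker) can still go to h. Fixed point.
Reacher's winning region = {b, e, f, g}.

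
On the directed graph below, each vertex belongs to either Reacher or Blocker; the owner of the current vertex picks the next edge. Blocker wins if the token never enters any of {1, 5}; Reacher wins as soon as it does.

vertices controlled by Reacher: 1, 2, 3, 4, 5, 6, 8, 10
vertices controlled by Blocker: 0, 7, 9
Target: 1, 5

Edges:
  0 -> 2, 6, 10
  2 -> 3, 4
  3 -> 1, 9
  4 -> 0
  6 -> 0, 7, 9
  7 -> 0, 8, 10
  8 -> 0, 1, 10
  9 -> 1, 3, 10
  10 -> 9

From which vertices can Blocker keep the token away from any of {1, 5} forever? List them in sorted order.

A0 = {1, 5}
A1: add {3, 8} — 3 (Reacher) has 3→1; 8 (Reacher) has 8→1.
A2: add {2} — 2 (Reacher) has 2→3.
A3 = A2; e.g. 0 (Blocker) can still go to 6. Fixed point.
Reacher's attractor = {1, 2, 3, 5, 8}; Blocker avoids the target exactly from the complement.

0, 4, 6, 7, 9, 10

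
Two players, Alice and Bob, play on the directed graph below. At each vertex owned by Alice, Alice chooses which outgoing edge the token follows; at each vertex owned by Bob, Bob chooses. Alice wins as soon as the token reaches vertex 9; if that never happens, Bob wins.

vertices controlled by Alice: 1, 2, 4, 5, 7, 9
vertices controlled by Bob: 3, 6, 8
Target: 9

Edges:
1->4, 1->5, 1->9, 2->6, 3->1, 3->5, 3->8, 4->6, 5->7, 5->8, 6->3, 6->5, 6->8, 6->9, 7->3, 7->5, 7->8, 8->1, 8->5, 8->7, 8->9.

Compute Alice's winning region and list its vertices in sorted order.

1, 9

A0 = {9}
A1: add {1} — 1 (Alice) has 1→9.
A2 = A1; e.g. 2 (Alice) has no edge into A1. Fixed point.
Alice's winning region = {1, 9}.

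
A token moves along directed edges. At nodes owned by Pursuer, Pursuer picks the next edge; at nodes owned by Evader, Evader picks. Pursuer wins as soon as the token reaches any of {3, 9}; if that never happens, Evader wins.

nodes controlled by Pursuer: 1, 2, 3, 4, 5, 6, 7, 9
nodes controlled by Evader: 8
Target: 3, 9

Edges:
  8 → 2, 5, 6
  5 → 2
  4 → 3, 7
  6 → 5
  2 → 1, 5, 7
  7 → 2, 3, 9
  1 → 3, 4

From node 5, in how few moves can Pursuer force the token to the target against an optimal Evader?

A0 = {3, 9}
A1: add {1, 4, 7} — 1 (Pursuer) has 1→3; 4 (Pursuer) has 4→3; 7 (Pursuer) has 7→3.
A2: add {2} — 2 (Pursuer) has 2→1.
A3: add {5} — 5 (Pursuer) has 5→2.
5 enters the attractor at level 3, so Pursuer can force the target in 3 moves from there.

3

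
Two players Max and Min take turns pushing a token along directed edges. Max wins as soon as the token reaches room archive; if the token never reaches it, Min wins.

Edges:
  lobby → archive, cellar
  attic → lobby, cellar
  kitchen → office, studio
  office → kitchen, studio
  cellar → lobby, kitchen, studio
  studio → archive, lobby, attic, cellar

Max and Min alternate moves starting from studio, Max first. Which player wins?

Max

Track states (vertex, player-to-move).
A0 = {(archive,Max), (archive,Min)}
A1: add {(lobby,Max), (studio,Max)}.
(studio,Max) ∈ A1 ⇒ Max forces the target.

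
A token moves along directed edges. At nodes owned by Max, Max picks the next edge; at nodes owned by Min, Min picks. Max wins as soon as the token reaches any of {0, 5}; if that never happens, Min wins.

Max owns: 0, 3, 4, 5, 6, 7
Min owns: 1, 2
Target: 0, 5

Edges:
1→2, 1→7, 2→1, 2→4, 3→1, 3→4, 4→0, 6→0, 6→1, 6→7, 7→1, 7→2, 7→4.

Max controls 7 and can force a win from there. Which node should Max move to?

A0 = {0, 5}
A1: add {4, 6} — 4 (Max) has 4→0; 6 (Max) has 6→0.
A2: add {3, 7} — 3 (Max) has 3→4; 7 (Max) has 7→4.
A3 = A2; e.g. 1 (Min) can still go to 2. Fixed point.
From 7, successor 4 is in the attractor (rank 1); the other successors 1, 2 are not.

4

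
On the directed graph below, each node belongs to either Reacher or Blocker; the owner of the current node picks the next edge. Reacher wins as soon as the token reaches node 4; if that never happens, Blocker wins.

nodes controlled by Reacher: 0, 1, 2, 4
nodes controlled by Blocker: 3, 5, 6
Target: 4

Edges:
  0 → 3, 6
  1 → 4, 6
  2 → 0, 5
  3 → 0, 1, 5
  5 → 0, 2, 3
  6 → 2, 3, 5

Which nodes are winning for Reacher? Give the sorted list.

A0 = {4}
A1: add {1} — 1 (Reacher) has 1→4.
A2 = A1; e.g. 0 (Reacher) has no edge into A1. Fixed point.
Reacher's winning region = {1, 4}.

1, 4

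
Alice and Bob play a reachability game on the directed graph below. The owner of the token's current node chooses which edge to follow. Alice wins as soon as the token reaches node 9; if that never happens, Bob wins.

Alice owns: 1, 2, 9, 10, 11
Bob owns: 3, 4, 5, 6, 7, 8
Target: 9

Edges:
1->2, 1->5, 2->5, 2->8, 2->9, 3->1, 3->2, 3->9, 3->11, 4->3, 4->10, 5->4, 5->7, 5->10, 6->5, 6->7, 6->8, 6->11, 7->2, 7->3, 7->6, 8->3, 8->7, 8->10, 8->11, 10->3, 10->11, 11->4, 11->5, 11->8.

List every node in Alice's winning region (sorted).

1, 2, 9

A0 = {9}
A1: add {2} — 2 (Alice) has 2→9.
A2: add {1} — 1 (Alice) has 1→2.
A3 = A2; e.g. 3 (Bob) can still go to 11. Fixed point.
Alice's winning region = {1, 2, 9}.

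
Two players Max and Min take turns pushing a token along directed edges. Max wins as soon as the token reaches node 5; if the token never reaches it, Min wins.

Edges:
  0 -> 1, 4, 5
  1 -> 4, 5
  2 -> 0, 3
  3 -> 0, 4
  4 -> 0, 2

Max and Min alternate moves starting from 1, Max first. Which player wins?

Track states (vertex, player-to-move).
A0 = {(5,Max), (5,Min)}
A1: add {(0,Max), (1,Max)}.
(1,Max) ∈ A1 ⇒ Max forces the target.

Max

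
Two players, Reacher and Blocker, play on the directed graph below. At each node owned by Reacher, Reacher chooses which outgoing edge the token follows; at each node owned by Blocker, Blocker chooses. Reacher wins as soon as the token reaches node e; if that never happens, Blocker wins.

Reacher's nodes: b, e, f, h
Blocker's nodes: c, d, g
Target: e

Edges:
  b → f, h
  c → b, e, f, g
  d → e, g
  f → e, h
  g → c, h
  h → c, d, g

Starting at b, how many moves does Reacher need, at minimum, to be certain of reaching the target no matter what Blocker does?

2

A0 = {e}
A1: add {f} — f (Reacher) has f→e.
A2: add {b} — b (Reacher) has b→f.
A3 = A2; e.g. c (Blocker) can still go to g. Fixed point.
b enters the attractor at level 2, so Reacher can force the target in 2 moves from there.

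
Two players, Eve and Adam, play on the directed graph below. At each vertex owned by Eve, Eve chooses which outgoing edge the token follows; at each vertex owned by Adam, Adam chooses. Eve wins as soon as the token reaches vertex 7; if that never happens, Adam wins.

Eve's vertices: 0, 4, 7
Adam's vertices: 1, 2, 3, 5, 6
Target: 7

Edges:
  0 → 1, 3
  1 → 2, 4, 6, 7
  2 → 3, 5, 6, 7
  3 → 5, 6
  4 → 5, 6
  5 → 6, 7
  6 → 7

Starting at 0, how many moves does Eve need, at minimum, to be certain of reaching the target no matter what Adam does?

4

A0 = {7}
A1: add {6} — 6 (Adam): all of {7} already in.
A2: add {4, 5} — 4 (Eve) has 4→6; 5 (Adam): all of {6, 7} already in.
A3: add {3} — 3 (Adam): all of {5, 6} already in.
A4: add {0, 2} — 0 (Eve) has 0→3; 2 (Adam): all of {3, 5, 6, 7} already in.
0 enters the attractor at level 4, so Eve can force the target in 4 moves from there.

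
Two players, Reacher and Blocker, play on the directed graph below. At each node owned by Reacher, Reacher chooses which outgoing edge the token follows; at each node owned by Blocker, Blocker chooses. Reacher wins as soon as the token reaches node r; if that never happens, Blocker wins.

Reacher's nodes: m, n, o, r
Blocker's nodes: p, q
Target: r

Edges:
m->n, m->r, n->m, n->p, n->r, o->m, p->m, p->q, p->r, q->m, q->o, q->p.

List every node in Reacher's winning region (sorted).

m, n, o, r

A0 = {r}
A1: add {m, n} — m (Reacher) has m→r; n (Reacher) has n→r.
A2: add {o} — o (Reacher) has o→m.
A3 = A2; e.g. p (Blocker) can still go to q. Fixed point.
Reacher's winning region = {m, n, o, r}.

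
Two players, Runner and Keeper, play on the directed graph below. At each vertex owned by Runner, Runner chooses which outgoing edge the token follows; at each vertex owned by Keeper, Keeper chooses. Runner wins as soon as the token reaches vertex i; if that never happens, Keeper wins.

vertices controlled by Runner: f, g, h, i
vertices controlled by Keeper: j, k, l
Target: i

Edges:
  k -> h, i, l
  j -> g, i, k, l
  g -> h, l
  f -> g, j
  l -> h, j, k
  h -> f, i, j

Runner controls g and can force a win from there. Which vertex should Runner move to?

A0 = {i}
A1: add {h} — h (Runner) has h→i.
A2: add {g} — g (Runner) has g→h.
A3: add {f} — f (Runner) has f→g.
A4 = A3; e.g. j (Keeper) can still go to k. Fixed point.
From g, successor h is in the attractor (rank 1); the other successor l is not.

h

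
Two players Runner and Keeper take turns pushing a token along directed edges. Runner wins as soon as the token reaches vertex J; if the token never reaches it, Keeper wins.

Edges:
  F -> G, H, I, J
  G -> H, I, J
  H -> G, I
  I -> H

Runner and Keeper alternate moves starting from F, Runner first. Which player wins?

Runner

Track states (vertex, player-to-move).
A0 = {(J,Runner), (J,Keeper)}
A1: add {(F,Runner), (G,Runner)}.
(F,Runner) ∈ A1 ⇒ Runner forces the target.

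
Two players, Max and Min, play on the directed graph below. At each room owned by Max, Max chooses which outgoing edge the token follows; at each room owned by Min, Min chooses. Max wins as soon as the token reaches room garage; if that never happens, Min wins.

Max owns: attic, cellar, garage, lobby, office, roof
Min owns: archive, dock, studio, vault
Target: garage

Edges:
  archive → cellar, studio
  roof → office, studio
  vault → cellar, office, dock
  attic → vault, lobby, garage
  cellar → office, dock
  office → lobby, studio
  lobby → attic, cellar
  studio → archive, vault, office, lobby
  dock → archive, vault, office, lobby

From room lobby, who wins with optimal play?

Max

A0 = {garage}
A1: add {attic} — attic (Max) has attic→garage.
A2: add {lobby} — lobby (Max) has lobby→attic.
lobby ∈ A2, so Max can force the target.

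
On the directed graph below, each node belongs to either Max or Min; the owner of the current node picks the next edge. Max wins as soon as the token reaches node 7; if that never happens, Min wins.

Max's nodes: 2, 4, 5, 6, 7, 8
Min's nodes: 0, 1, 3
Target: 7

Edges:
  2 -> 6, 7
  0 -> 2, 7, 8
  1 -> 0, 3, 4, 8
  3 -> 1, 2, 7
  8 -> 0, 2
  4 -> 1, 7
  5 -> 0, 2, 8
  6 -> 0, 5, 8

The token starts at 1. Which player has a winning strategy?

Min

A0 = {7}
A1: add {2, 4} — 2 (Max) has 2→7; 4 (Max) has 4→7.
A2: add {5, 8} — 5 (Max) has 5→2; 8 (Max) has 8→2.
A3: add {0, 6} — 0 (Min): all of {2, 7, 8} already in; 6 (Max) has 6→5.
A4 = A3; e.g. 1 (Min) can still go to 3. Fixed point.
1 never enters the attractor, so Min can avoid the target forever.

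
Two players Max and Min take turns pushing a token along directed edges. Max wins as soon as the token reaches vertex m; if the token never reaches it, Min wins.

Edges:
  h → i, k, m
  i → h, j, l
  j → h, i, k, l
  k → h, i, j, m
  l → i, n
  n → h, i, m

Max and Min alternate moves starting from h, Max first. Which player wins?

Max

Track states (vertex, player-to-move).
A0 = {(m,Max), (m,Min)}
A1: add {(h,Max), (k,Max), (n,Max)}.
(h,Max) ∈ A1 ⇒ Max forces the target.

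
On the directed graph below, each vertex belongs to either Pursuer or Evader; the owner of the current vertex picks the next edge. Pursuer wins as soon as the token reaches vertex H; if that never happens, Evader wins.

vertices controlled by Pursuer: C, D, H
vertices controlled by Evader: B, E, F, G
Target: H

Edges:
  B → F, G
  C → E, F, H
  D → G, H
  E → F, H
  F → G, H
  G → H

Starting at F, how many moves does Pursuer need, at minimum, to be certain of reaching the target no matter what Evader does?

2

A0 = {H}
A1: add {C, D, G} — C (Pursuer) has C→H; D (Pursuer) has D→H; G (Evader): all of {H} already in.
A2: add {F} — F (Evader): all of {G, H} already in.
F enters the attractor at level 2, so Pursuer can force the target in 2 moves from there.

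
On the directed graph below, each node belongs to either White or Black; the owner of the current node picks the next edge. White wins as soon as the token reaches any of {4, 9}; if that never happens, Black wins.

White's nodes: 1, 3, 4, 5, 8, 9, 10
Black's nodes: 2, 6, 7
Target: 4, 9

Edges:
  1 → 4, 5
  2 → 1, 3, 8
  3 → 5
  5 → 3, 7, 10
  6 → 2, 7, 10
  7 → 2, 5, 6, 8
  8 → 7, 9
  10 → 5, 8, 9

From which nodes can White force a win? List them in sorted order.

A0 = {4, 9}
A1: add {1, 8, 10} — 1 (White) has 1→4; 8 (White) has 8→9; 10 (White) has 10→9.
A2: add {5} — 5 (White) has 5→10.
A3: add {3} — 3 (White) has 3→5.
A4: add {2} — 2 (Black): all of {1, 3, 8} already in.
A5 = A4; e.g. 6 (Black) can still go to 7. Fixed point.
White's winning region = {1, 2, 3, 4, 5, 8, 9, 10}.

1, 2, 3, 4, 5, 8, 9, 10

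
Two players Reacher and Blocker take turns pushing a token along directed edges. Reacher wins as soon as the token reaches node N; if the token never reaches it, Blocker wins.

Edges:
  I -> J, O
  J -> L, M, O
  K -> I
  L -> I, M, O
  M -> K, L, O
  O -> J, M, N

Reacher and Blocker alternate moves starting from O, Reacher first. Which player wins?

Track states (vertex, player-to-move).
A0 = {(N,Reacher), (N,Blocker)}
A1: add {(O,Reacher)}.
(O,Reacher) ∈ A1 ⇒ Reacher forces the target.

Reacher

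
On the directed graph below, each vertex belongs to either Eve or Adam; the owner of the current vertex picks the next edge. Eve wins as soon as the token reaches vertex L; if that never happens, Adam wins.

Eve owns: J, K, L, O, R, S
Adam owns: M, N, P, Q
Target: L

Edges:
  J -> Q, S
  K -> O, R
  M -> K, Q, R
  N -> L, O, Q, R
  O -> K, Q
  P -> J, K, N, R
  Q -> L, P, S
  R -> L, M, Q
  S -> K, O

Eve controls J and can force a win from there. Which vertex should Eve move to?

S

A0 = {L}
A1: add {R} — R (Eve) has R→L.
A2: add {K} — K (Eve) has K→R.
A3: add {O, S} — O (Eve) has O→K; S (Eve) has S→K.
A4: add {J} — J (Eve) has J→S.
A5 = A4; e.g. M (Adam) can still go to Q. Fixed point.
From J, successor S is in the attractor (rank 3); the other successor Q is not.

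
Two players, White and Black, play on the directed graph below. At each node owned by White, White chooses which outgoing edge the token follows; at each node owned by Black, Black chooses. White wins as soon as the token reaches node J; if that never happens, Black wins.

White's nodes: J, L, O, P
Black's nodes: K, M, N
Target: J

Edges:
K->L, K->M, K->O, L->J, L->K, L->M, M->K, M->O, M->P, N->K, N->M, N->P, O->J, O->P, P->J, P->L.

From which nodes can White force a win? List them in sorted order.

J, L, O, P

A0 = {J}
A1: add {L, O, P} — L (White) has L→J; O (White) has O→J; P (White) has P→J.
A2 = A1; e.g. K (Black) can still go to M. Fixed point.
White's winning region = {J, L, O, P}.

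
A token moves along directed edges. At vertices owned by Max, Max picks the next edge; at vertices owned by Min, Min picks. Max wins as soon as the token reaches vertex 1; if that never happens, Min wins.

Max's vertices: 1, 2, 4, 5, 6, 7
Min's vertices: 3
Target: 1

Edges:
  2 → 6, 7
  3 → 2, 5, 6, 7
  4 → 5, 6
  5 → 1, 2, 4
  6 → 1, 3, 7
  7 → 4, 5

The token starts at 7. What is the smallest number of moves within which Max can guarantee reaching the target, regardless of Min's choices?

A0 = {1}
A1: add {5, 6} — 5 (Max) has 5→1; 6 (Max) has 6→1.
A2: add {2, 4, 7} — 2 (Max) has 2→6; 4 (Max) has 4→5; 7 (Max) has 7→5.
7 enters the attractor at level 2, so Max can force the target in 2 moves from there.

2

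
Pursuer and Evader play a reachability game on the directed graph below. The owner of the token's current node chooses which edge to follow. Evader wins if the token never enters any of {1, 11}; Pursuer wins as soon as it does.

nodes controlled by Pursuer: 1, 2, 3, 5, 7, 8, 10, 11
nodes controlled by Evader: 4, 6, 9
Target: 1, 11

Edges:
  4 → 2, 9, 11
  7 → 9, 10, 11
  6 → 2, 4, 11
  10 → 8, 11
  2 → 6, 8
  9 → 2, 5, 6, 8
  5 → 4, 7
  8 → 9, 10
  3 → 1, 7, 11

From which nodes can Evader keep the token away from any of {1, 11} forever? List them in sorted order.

A0 = {1, 11}
A1: add {3, 7, 10} — 3 (Pursuer) has 3→1; 7 (Pursuer) has 7→11; 10 (Pursuer) has 10→11.
A2: add {5, 8} — 5 (Pursuer) has 5→7; 8 (Pursuer) has 8→10.
A3: add {2} — 2 (Pursuer) has 2→8.
A4 = A3; e.g. 4 (Evader) can still go to 9. Fixed point.
Pursuer's attractor = {1, 2, 3, 5, 7, 8, 10, 11}; Evader avoids the target exactly from the complement.

4, 6, 9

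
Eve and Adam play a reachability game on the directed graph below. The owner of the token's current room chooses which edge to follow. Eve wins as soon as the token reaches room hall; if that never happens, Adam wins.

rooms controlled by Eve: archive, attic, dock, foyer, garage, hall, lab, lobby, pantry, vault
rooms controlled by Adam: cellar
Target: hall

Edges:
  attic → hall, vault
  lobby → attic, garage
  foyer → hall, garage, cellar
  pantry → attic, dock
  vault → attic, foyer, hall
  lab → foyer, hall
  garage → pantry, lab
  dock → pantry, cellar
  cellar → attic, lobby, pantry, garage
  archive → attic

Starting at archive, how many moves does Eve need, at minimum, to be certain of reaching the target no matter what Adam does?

2

A0 = {hall}
A1: add {attic, foyer, lab, vault} — attic (Eve) has attic→hall; foyer (Eve) has foyer→hall; vault (Eve) has vault→hall; lab (Eve) has lab→hall.
A2: add {archive, garage, lobby, pantry} — lobby (Eve) has lobby→attic; pantry (Eve) has pantry→attic; garage (Eve) has garage→lab; archive (Eve) has archive→attic.
archive enters the attractor at level 2, so Eve can force the target in 2 moves from there.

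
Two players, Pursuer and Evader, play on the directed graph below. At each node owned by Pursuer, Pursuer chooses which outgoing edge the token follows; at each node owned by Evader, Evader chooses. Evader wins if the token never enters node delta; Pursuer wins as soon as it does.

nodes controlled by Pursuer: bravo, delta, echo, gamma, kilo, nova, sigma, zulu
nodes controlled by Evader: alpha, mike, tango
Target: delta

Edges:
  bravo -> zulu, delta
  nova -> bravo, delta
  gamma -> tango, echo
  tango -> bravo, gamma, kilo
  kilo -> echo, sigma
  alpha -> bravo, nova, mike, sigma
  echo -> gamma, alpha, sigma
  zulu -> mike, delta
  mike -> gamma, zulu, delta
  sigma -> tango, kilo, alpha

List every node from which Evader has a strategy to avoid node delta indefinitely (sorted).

alpha, echo, gamma, kilo, mike, sigma, tango

A0 = {delta}
A1: add {bravo, nova, zulu} — bravo (Pursuer) has bravo→delta; nova (Pursuer) has nova→delta; zulu (Pursuer) has zulu→delta.
A2 = A1; e.g. gamma (Pursuer) has no edge into A1. Fixed point.
Pursuer's attractor = {bravo, delta, nova, zulu}; Evader avoids the target exactly from the complement.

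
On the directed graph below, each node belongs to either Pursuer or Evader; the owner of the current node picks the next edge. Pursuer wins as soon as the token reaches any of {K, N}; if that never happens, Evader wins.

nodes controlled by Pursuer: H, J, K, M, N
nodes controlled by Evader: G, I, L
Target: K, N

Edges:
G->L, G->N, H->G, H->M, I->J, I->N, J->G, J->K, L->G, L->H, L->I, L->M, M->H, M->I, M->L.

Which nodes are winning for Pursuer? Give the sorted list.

A0 = {K, N}
A1: add {J} — J (Pursuer) has J→K.
A2: add {I} — I (Evader): all of {J, N} already in.
A3: add {M} — M (Pursuer) has M→I.
A4: add {H} — H (Pursuer) has H→M.
A5 = A4; e.g. G (Evader) can still go to L. Fixed point.
Pursuer's winning region = {H, I, J, K, M, N}.

H, I, J, K, M, N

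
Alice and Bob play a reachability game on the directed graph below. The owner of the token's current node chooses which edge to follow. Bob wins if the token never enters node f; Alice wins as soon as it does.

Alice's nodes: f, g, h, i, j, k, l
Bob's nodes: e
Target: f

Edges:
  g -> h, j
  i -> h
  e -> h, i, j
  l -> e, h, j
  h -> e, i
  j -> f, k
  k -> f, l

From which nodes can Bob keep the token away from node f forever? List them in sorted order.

A0 = {f}
A1: add {j, k} — j (Alice) has j→f; k (Alice) has k→f.
A2: add {g, l} — g (Alice) has g→j; l (Alice) has l→j.
A3 = A2; e.g. e (Bob) can still go to h. Fixed point.
Alice's attractor = {f, g, j, k, l}; Bob avoids the target exactly from the complement.

e, h, i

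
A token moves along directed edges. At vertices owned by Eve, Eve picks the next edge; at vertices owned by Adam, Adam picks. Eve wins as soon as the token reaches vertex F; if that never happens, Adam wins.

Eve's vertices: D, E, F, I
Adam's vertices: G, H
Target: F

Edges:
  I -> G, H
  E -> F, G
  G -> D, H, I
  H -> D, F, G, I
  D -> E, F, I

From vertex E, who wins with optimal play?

A0 = {F}
A1: add {D, E} — D (Eve) has D→F; E (Eve) has E→F.
A2 = A1; e.g. G (Adam) can still go to H. Fixed point.
E ∈ A1, so Eve can force the target.

Eve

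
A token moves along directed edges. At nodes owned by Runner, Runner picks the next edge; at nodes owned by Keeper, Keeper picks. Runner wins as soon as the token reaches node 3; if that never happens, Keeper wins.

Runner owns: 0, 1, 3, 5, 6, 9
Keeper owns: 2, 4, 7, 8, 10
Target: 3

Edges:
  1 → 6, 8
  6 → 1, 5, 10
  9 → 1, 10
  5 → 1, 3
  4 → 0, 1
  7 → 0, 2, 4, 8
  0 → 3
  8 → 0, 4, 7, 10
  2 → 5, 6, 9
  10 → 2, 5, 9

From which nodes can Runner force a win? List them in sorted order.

A0 = {3}
A1: add {0, 5} — 0 (Runner) has 0→3; 5 (Runner) has 5→3.
A2: add {6} — 6 (Runner) has 6→5.
A3: add {1} — 1 (Runner) has 1→6.
A4: add {4, 9} — 4 (Keeper): all of {0, 1} already in; 9 (Runner) has 9→1.
A5: add {2} — 2 (Keeper): all of {5, 6, 9} already in.
A6: add {10} — 10 (Keeper): all of {2, 5, 9} already in.
A7 = A6; e.g. 7 (Keeper) can still go to 8. Fixed point.
Runner's winning region = {0, 1, 2, 3, 4, 5, 6, 9, 10}.

0, 1, 2, 3, 4, 5, 6, 9, 10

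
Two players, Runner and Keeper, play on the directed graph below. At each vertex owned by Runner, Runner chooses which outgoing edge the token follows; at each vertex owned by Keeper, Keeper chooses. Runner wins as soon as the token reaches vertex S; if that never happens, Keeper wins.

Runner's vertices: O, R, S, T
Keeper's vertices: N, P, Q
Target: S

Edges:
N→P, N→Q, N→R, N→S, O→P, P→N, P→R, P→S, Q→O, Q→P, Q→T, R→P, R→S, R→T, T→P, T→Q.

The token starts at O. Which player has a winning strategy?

A0 = {S}
A1: add {R} — R (Runner) has R→S.
A2 = A1; e.g. N (Keeper) can still go to P. Fixed point.
O never enters the attractor, so Keeper can avoid the target forever.

Keeper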